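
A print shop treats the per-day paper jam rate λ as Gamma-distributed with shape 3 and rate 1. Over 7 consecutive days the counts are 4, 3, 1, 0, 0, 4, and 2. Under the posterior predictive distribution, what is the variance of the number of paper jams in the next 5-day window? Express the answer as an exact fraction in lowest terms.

1105/64

Total count: 4 + 3 + 1 + 0 + 0 + 4 + 2 = 14.
Total exposure: 7 days.
Gamma(α, β) with Poisson data over total exposure Σt gives posterior Gamma(α+Σx, β+Σt) = Gamma(17, 8).
The posterior predictive for a window of length T is Negative Binomial with variance T·α'·(β'+T)/β'² = 5·17·13/64 = 1105/64.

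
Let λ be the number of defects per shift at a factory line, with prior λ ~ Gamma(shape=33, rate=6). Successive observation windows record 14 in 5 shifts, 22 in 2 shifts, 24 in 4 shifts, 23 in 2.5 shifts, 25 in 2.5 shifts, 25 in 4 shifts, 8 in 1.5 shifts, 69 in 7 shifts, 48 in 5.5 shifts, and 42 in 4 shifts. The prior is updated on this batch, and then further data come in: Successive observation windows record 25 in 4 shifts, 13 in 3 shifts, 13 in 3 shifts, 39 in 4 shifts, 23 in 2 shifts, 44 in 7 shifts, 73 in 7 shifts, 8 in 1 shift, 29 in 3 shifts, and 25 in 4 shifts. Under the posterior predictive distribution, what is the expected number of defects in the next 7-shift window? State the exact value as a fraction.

4375/82

Total count: 14 + 22 + 24 + 23 + 25 + 25 + 8 + 69 + 48 + 42 = 300.
Total exposure: 5 + 2 + 4 + 2.5 + 2.5 + 4 + 1.5 + 7 + 5.5 + 4 = 38 shifts.
After the first batch: Gamma(33 + 300, 6 + 38) = Gamma(333, 44).
Total count: 25 + 13 + 13 + 39 + 23 + 44 + 73 + 8 + 29 + 25 = 292.
Total exposure: 4 + 3 + 3 + 4 + 2 + 7 + 7 + 1 + 3 + 4 = 38 shifts.
After the second batch: Gamma(333 + 292, 44 + 38) = Gamma(625, 82).
Predictive mean over a 7-shift window = T·E[λ|data] = 7·625/82 = 4375/82.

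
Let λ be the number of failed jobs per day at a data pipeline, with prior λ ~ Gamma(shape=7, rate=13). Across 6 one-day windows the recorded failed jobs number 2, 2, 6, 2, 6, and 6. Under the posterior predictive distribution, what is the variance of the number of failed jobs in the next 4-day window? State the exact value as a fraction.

Total count: 2 + 2 + 6 + 2 + 6 + 6 = 24.
Total exposure: 6 days.
The Gamma prior is conjugate for the Poisson rate, so λ | data ~ Gamma(7+24, 13+6) = Gamma(31, 19).
The posterior predictive for a window of length T is Negative Binomial with variance T·α'·(β'+T)/β'² = 4·31·23/361 = 2852/361.

2852/361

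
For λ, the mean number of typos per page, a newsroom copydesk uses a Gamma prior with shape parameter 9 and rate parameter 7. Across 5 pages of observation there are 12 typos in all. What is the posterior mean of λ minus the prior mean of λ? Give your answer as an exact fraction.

13/28

Total count 12 over total exposure 5 pages.
Posterior: α' = 9 + 12 = 21, β' = 7 + 5 = 12.
Posterior mean = 21/12 = 7/4; prior mean = 9/7 = 9/7. Difference = 7/4 − 9/7 = 13/28.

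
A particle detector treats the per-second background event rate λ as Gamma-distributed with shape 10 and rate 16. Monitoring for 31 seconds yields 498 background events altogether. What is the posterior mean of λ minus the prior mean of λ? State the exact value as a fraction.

3829/376

Total count 498 over total exposure 31 seconds.
Conjugate update: add total count to the shape and total exposure to the rate, giving Gamma(508, 47).
Posterior mean = 508/47 = 508/47; prior mean = 10/16 = 5/8. Difference = 508/47 − 5/8 = 3829/376.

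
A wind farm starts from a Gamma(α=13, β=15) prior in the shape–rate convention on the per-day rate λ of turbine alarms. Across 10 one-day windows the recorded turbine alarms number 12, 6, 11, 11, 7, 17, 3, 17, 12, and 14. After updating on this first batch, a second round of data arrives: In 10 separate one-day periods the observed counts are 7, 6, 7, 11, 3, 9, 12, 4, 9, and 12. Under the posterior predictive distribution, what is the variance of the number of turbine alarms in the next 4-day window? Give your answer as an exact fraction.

Total count: 12 + 6 + 11 + 11 + 7 + 17 + 3 + 17 + 12 + 14 = 110.
Total exposure: 10 days.
After the first batch: Gamma(13 + 110, 15 + 10) = Gamma(123, 25).
Total count: 7 + 6 + 7 + 11 + 3 + 9 + 12 + 4 + 9 + 12 = 80.
Total exposure: 10 days.
After the second batch: Gamma(123 + 80, 25 + 10) = Gamma(203, 35).
The posterior predictive for a window of length T is Negative Binomial with variance T·α'·(β'+T)/β'² = 4·203·39/1225 = 4524/175.

4524/175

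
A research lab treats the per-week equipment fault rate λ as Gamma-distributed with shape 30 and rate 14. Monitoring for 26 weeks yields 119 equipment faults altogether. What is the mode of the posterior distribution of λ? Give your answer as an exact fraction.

Total count 119 over total exposure 26 weeks.
Posterior: α' = 30 + 119 = 149, β' = 14 + 26 = 40.
Posterior mode = (α'−1)/β' = 148/40 = 37/10.

37/10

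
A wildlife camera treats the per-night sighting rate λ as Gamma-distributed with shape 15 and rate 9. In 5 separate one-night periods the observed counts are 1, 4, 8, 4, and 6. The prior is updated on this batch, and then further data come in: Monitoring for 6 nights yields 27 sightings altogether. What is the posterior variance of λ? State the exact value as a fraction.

13/80

Total count: 1 + 4 + 8 + 4 + 6 = 23.
Total exposure: 5 nights.
After the first batch: Gamma(15 + 23, 9 + 5) = Gamma(38, 14).
Total count 27 over total exposure 6 nights.
After the second batch: Gamma(38 + 27, 14 + 6) = Gamma(65, 20).
Posterior variance = α'/β'² = 65/400 = 13/80.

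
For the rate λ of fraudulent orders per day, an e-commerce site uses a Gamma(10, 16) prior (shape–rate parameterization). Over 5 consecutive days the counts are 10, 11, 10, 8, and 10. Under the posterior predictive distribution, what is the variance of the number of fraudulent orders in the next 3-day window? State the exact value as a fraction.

Total count: 10 + 11 + 10 + 8 + 10 = 49.
Total exposure: 5 days.
By Gamma–Poisson conjugacy, the posterior is Gamma(α + Σx, β + Σt) = Gamma(10 + 49, 16 + 5) = Gamma(59, 21).
The posterior predictive for a window of length T is Negative Binomial with variance T·α'·(β'+T)/β'² = 3·59·24/441 = 472/49.

472/49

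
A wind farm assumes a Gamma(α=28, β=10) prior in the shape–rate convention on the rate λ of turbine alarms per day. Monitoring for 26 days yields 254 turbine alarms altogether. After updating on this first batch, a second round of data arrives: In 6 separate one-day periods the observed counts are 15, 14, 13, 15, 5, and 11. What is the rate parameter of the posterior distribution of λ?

42

Total count 254 over total exposure 26 days.
After the first batch: Gamma(28 + 254, 10 + 26) = Gamma(282, 36).
Total count: 15 + 14 + 13 + 15 + 5 + 11 = 73.
Total exposure: 6 days.
After the second batch: Gamma(282 + 73, 36 + 6) = Gamma(355, 42).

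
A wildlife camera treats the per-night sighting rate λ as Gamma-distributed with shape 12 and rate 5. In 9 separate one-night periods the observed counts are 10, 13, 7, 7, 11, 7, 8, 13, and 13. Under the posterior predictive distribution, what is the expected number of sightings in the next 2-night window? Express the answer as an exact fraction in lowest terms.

Total count: 10 + 13 + 7 + 7 + 11 + 7 + 8 + 13 + 13 = 89.
Total exposure: 9 nights.
Gamma(α, β) with Poisson data over total exposure Σt gives posterior Gamma(α+Σx, β+Σt) = Gamma(101, 14).
Predictive mean over a 2-night window = T·E[λ|data] = 2·101/14 = 101/7.

101/7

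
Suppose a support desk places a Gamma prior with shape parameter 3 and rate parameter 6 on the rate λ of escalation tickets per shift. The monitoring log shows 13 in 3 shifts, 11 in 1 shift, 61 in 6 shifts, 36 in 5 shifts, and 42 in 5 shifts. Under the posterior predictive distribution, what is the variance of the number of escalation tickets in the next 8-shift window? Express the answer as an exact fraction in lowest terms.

11288/169

Total count: 13 + 11 + 61 + 36 + 42 = 163.
Total exposure: 3 + 1 + 6 + 5 + 5 = 20 shifts.
By Gamma–Poisson conjugacy, the posterior is Gamma(α + Σx, β + Σt) = Gamma(3 + 163, 6 + 20) = Gamma(166, 26).
The posterior predictive for a window of length T is Negative Binomial with variance T·α'·(β'+T)/β'² = 8·166·34/676 = 11288/169.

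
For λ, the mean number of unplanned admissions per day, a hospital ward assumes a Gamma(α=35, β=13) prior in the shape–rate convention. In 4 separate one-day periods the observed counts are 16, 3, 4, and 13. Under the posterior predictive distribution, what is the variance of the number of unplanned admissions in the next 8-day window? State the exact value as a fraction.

Total count: 16 + 3 + 4 + 13 = 36.
Total exposure: 4 days.
By Gamma–Poisson conjugacy, the posterior is Gamma(α + Σx, β + Σt) = Gamma(35 + 36, 13 + 4) = Gamma(71, 17).
The posterior predictive for a window of length T is Negative Binomial with variance T·α'·(β'+T)/β'² = 8·71·25/289 = 14200/289.

14200/289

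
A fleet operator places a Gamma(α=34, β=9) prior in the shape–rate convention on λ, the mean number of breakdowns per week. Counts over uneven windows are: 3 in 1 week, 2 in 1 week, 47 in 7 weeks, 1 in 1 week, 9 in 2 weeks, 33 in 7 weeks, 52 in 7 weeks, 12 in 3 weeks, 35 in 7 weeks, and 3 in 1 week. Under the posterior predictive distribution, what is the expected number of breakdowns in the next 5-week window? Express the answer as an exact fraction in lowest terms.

Total count: 3 + 2 + 47 + 1 + 9 + 33 + 52 + 12 + 35 + 3 = 197.
Total exposure: 1 + 1 + 7 + 1 + 2 + 7 + 7 + 3 + 7 + 1 = 37 weeks.
By Gamma–Poisson conjugacy, the posterior is Gamma(α + Σx, β + Σt) = Gamma(34 + 197, 9 + 37) = Gamma(231, 46).
Predictive mean over a 5-week window = T·E[λ|data] = 5·231/46 = 1155/46.

1155/46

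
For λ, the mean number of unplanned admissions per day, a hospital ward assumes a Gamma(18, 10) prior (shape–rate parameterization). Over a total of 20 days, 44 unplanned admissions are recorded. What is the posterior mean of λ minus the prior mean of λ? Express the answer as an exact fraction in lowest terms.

Total count 44 over total exposure 20 days.
The Gamma prior is conjugate for the Poisson rate, so λ | data ~ Gamma(18+44, 10+20) = Gamma(62, 30).
Posterior mean = 62/30 = 31/15; prior mean = 18/10 = 9/5. Difference = 31/15 − 9/5 = 4/15.

4/15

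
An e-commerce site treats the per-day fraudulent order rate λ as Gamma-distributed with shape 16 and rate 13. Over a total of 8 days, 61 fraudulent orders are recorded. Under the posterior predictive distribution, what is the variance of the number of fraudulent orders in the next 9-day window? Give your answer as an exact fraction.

330/7

Total count 61 over total exposure 8 days.
The Gamma prior is conjugate for the Poisson rate, so λ | data ~ Gamma(16+61, 13+8) = Gamma(77, 21).
The posterior predictive for a window of length T is Negative Binomial with variance T·α'·(β'+T)/β'² = 9·77·30/441 = 330/7.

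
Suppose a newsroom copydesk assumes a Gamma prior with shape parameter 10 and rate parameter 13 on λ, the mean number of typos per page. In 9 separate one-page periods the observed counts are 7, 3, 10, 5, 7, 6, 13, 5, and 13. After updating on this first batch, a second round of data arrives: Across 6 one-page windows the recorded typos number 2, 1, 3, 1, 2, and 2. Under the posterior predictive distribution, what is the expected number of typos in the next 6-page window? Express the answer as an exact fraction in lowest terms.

Total count: 7 + 3 + 10 + 5 + 7 + 6 + 13 + 5 + 13 = 69.
Total exposure: 9 pages.
After the first batch: Gamma(10 + 69, 13 + 9) = Gamma(79, 22).
Total count: 2 + 1 + 3 + 1 + 2 + 2 = 11.
Total exposure: 6 pages.
After the second batch: Gamma(79 + 11, 22 + 6) = Gamma(90, 28).
Predictive mean over a 6-page window = T·E[λ|data] = 6·90/28 = 135/7.

135/7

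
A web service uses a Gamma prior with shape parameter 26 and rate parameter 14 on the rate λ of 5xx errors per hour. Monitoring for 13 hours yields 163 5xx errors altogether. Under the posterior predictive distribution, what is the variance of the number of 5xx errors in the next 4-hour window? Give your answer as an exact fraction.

868/27

Total count 163 over total exposure 13 hours.
Gamma(α, β) with Poisson data over total exposure Σt gives posterior Gamma(α+Σx, β+Σt) = Gamma(189, 27).
The posterior predictive for a window of length T is Negative Binomial with variance T·α'·(β'+T)/β'² = 4·189·31/729 = 868/27.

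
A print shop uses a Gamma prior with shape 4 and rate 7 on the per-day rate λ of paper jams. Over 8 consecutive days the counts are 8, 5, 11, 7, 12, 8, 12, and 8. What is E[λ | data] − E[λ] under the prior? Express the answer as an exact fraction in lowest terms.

Total count: 8 + 5 + 11 + 7 + 12 + 8 + 12 + 8 = 71.
Total exposure: 8 days.
Gamma(α, β) with Poisson data over total exposure Σt gives posterior Gamma(α+Σx, β+Σt) = Gamma(75, 15).
Posterior mean = 75/15 = 5; prior mean = 4/7 = 4/7. Difference = 5 − 4/7 = 31/7.

31/7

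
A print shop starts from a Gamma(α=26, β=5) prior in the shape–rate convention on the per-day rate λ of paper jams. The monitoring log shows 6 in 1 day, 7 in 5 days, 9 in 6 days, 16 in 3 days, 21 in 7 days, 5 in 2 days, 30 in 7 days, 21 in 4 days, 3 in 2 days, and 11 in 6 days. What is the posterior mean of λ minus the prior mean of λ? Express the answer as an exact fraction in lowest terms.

-473/240

Total count: 6 + 7 + 9 + 16 + 21 + 5 + 30 + 21 + 3 + 11 = 129.
Total exposure: 1 + 5 + 6 + 3 + 7 + 2 + 7 + 4 + 2 + 6 = 43 days.
The Gamma prior is conjugate for the Poisson rate, so λ | data ~ Gamma(26+129, 5+43) = Gamma(155, 48).
Posterior mean = 155/48 = 155/48; prior mean = 26/5 = 26/5. Difference = 155/48 − 26/5 = -473/240.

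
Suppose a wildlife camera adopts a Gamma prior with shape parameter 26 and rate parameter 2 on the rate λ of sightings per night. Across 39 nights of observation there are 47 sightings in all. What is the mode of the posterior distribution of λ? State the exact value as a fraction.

72/41

Total count 47 over total exposure 39 nights.
Gamma(α, β) with Poisson data over total exposure Σt gives posterior Gamma(α+Σx, β+Σt) = Gamma(73, 41).
Posterior mode = (α'−1)/β' = 72/41.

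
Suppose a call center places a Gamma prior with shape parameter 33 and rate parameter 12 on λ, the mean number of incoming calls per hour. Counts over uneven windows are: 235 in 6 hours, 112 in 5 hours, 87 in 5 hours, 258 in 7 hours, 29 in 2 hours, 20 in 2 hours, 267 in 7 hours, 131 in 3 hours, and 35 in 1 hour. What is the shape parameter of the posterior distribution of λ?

1207

Total count: 235 + 112 + 87 + 258 + 29 + 20 + 267 + 131 + 35 = 1174.
Total exposure: 6 + 5 + 5 + 7 + 2 + 2 + 7 + 3 + 1 = 38 hours.
The Gamma prior is conjugate for the Poisson rate, so λ | data ~ Gamma(33+1174, 12+38) = Gamma(1207, 50).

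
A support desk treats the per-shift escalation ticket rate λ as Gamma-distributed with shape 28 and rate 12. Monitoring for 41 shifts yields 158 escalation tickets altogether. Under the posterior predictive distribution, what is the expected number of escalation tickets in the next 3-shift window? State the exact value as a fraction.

558/53

Total count 158 over total exposure 41 shifts.
Posterior: α' = 28 + 158 = 186, β' = 12 + 41 = 53.
Predictive mean over a 3-shift window = T·E[λ|data] = 3·186/53 = 558/53.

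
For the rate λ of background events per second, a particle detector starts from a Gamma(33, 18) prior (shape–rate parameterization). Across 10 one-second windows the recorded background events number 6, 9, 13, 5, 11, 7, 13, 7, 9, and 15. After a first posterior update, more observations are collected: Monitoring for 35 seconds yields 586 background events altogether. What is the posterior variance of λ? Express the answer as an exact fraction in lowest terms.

Total count: 6 + 9 + 13 + 5 + 11 + 7 + 13 + 7 + 9 + 15 = 95.
Total exposure: 10 seconds.
After the first batch: Gamma(33 + 95, 18 + 10) = Gamma(128, 28).
Total count 586 over total exposure 35 seconds.
After the second batch: Gamma(128 + 586, 28 + 35) = Gamma(714, 63).
Posterior variance = α'/β'² = 714/3969 = 34/189.

34/189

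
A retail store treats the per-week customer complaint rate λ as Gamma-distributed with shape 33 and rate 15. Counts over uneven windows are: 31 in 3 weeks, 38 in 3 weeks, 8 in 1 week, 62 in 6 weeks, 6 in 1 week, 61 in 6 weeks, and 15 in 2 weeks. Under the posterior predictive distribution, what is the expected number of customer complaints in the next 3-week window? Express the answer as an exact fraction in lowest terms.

762/37

Total count: 31 + 38 + 8 + 62 + 6 + 61 + 15 = 221.
Total exposure: 3 + 3 + 1 + 6 + 1 + 6 + 2 = 22 weeks.
The Gamma prior is conjugate for the Poisson rate, so λ | data ~ Gamma(33+221, 15+22) = Gamma(254, 37).
Predictive mean over a 3-week window = T·E[λ|data] = 3·254/37 = 762/37.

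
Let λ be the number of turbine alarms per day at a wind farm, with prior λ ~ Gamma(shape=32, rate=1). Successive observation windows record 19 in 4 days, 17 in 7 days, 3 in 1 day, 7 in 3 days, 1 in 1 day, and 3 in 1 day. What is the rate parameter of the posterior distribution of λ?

18

Total count: 19 + 17 + 3 + 7 + 1 + 3 = 50.
Total exposure: 4 + 7 + 1 + 3 + 1 + 1 = 17 days.
The Gamma prior is conjugate for the Poisson rate, so λ | data ~ Gamma(32+50, 1+17) = Gamma(82, 18).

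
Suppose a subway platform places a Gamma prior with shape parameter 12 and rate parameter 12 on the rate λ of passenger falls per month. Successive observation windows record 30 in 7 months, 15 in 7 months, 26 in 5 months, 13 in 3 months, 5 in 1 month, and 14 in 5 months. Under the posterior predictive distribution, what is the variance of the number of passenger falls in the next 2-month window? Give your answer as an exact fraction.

Total count: 30 + 15 + 26 + 13 + 5 + 14 = 103.
Total exposure: 7 + 7 + 5 + 3 + 1 + 5 = 28 months.
Conjugate update: add total count to the shape and total exposure to the rate, giving Gamma(115, 40).
The posterior predictive for a window of length T is Negative Binomial with variance T·α'·(β'+T)/β'² = 2·115·42/1600 = 483/80.

483/80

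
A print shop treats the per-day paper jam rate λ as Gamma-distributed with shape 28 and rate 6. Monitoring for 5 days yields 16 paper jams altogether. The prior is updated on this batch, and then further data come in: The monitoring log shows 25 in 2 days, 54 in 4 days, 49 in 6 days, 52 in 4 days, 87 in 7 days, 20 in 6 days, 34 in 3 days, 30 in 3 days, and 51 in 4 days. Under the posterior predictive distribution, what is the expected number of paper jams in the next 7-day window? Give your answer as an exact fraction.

Total count 16 over total exposure 5 days.
After the first batch: Gamma(28 + 16, 6 + 5) = Gamma(44, 11).
Total count: 25 + 54 + 49 + 52 + 87 + 20 + 34 + 30 + 51 = 402.
Total exposure: 2 + 4 + 6 + 4 + 7 + 6 + 3 + 3 + 4 = 39 days.
After the second batch: Gamma(44 + 402, 11 + 39) = Gamma(446, 50).
Predictive mean over a 7-day window = T·E[λ|data] = 7·446/50 = 1561/25.

1561/25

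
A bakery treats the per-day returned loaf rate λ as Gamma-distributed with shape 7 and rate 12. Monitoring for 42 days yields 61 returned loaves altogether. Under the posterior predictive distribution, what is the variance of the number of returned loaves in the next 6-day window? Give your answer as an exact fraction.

Total count 61 over total exposure 42 days.
Gamma(α, β) with Poisson data over total exposure Σt gives posterior Gamma(α+Σx, β+Σt) = Gamma(68, 54).
The posterior predictive for a window of length T is Negative Binomial with variance T·α'·(β'+T)/β'² = 6·68·60/2916 = 680/81.

680/81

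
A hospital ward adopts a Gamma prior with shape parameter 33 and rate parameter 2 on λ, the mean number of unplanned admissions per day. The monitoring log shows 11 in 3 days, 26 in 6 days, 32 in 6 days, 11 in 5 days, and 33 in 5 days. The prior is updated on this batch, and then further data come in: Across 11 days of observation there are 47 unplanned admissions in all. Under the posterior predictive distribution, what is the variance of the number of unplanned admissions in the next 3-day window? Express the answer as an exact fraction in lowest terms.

23739/1444

Total count: 11 + 26 + 32 + 11 + 33 = 113.
Total exposure: 3 + 6 + 6 + 5 + 5 = 25 days.
After the first batch: Gamma(33 + 113, 2 + 25) = Gamma(146, 27).
Total count 47 over total exposure 11 days.
After the second batch: Gamma(146 + 47, 27 + 11) = Gamma(193, 38).
The posterior predictive for a window of length T is Negative Binomial with variance T·α'·(β'+T)/β'² = 3·193·41/1444 = 23739/1444.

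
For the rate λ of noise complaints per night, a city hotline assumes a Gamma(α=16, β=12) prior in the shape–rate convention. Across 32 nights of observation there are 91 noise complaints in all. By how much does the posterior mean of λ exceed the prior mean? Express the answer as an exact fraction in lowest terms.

Total count 91 over total exposure 32 nights.
Gamma(α, β) with Poisson data over total exposure Σt gives posterior Gamma(α+Σx, β+Σt) = Gamma(107, 44).
Posterior mean = 107/44 = 107/44; prior mean = 16/12 = 4/3. Difference = 107/44 − 4/3 = 145/132.

145/132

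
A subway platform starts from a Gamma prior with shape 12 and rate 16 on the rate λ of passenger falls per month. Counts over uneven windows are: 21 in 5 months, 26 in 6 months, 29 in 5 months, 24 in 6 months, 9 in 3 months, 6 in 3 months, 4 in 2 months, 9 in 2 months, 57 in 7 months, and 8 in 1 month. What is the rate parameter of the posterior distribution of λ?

Total count: 21 + 26 + 29 + 24 + 9 + 6 + 4 + 9 + 57 + 8 = 193.
Total exposure: 5 + 6 + 5 + 6 + 3 + 3 + 2 + 2 + 7 + 1 = 40 months.
The Gamma prior is conjugate for the Poisson rate, so λ | data ~ Gamma(12+193, 16+40) = Gamma(205, 56).

56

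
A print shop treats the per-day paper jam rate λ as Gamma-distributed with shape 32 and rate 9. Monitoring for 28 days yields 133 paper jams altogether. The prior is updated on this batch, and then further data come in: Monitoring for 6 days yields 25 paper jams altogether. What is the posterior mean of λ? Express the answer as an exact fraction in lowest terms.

190/43

Total count 133 over total exposure 28 days.
After the first batch: Gamma(32 + 133, 9 + 28) = Gamma(165, 37).
Total count 25 over total exposure 6 days.
After the second batch: Gamma(165 + 25, 37 + 6) = Gamma(190, 43).
Posterior mean = α'/β' = 190/43.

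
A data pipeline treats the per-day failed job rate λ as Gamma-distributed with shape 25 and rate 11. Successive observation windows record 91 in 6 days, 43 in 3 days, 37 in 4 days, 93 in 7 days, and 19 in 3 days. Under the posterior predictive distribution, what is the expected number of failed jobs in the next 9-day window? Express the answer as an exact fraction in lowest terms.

Total count: 91 + 43 + 37 + 93 + 19 = 283.
Total exposure: 6 + 3 + 4 + 7 + 3 = 23 days.
Conjugate update: add total count to the shape and total exposure to the rate, giving Gamma(308, 34).
Predictive mean over a 9-day window = T·E[λ|data] = 9·308/34 = 1386/17.

1386/17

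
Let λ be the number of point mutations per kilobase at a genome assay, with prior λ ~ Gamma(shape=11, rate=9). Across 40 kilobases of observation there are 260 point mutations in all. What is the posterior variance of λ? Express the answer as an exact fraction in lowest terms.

Total count 260 over total exposure 40 kilobases.
Posterior: α' = 11 + 260 = 271, β' = 9 + 40 = 49.
Posterior variance = α'/β'² = 271/2401.

271/2401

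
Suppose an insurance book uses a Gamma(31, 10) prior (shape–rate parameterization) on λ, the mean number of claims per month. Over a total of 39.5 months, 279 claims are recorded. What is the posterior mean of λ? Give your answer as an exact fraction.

Total count 279 over total exposure 39.5 months.
By Gamma–Poisson conjugacy, the posterior is Gamma(α + Σx, β + Σt) = Gamma(31 + 279, 10 + 39.5) = Gamma(310, 99/2).
Posterior mean = α'/β' = 310/(99/2) = 620/99.

620/99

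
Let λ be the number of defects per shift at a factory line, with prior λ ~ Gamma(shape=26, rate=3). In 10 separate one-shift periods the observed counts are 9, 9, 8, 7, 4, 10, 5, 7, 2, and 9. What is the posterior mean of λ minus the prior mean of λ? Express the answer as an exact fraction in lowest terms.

-50/39

Total count: 9 + 9 + 8 + 7 + 4 + 10 + 5 + 7 + 2 + 9 = 70.
Total exposure: 10 shifts.
By Gamma–Poisson conjugacy, the posterior is Gamma(α + Σx, β + Σt) = Gamma(26 + 70, 3 + 10) = Gamma(96, 13).
Posterior mean = 96/13 = 96/13; prior mean = 26/3 = 26/3. Difference = 96/13 − 26/3 = -50/39.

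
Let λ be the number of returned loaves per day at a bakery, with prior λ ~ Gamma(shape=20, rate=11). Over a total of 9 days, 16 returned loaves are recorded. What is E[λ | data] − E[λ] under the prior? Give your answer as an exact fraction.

Total count 16 over total exposure 9 days.
Posterior: α' = 20 + 16 = 36, β' = 11 + 9 = 20.
Posterior mean = 36/20 = 9/5; prior mean = 20/11 = 20/11. Difference = 9/5 − 20/11 = -1/55.

-1/55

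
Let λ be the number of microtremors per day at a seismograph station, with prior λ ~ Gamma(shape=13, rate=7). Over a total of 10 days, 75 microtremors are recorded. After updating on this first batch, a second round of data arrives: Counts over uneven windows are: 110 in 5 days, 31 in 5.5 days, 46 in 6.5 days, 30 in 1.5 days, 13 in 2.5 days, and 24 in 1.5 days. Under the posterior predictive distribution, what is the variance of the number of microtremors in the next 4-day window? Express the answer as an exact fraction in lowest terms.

238032/6241

Total count 75 over total exposure 10 days.
After the first batch: Gamma(13 + 75, 7 + 10) = Gamma(88, 17).
Total count: 110 + 31 + 46 + 30 + 13 + 24 = 254.
Total exposure: 5 + 5.5 + 6.5 + 1.5 + 2.5 + 1.5 = 22.5 days.
After the second batch: Gamma(88 + 254, 17 + 22.5) = Gamma(342, 79/2).
The posterior predictive for a window of length T is Negative Binomial with variance T·α'·(β'+T)/β'² = 4·342·(87/2)/(6241/4) = 238032/6241.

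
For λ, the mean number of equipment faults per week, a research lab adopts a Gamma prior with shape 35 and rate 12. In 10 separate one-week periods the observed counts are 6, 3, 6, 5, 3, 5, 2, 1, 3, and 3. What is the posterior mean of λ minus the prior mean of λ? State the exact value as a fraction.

Total count: 6 + 3 + 6 + 5 + 3 + 5 + 2 + 1 + 3 + 3 = 37.
Total exposure: 10 weeks.
Conjugate update: add total count to the shape and total exposure to the rate, giving Gamma(72, 22).
Posterior mean = 72/22 = 36/11; prior mean = 35/12 = 35/12. Difference = 36/11 − 35/12 = 47/132.

47/132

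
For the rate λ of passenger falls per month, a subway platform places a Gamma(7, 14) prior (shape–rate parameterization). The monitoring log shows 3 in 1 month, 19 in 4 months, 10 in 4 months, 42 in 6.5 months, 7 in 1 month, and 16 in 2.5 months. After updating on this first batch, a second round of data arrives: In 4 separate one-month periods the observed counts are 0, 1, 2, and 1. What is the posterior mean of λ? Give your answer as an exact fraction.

Total count: 3 + 19 + 10 + 42 + 7 + 16 = 97.
Total exposure: 1 + 4 + 4 + 6.5 + 1 + 2.5 = 19 months.
After the first batch: Gamma(7 + 97, 14 + 19) = Gamma(104, 33).
Total count: 0 + 1 + 2 + 1 = 4.
Total exposure: 4 months.
After the second batch: Gamma(104 + 4, 33 + 4) = Gamma(108, 37).
Posterior mean = α'/β' = 108/37.

108/37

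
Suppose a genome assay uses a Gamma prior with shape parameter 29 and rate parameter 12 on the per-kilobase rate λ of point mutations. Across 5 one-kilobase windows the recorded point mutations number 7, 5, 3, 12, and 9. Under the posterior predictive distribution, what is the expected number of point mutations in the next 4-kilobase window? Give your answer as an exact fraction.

260/17

Total count: 7 + 5 + 3 + 12 + 9 = 36.
Total exposure: 5 kilobases.
The Gamma prior is conjugate for the Poisson rate, so λ | data ~ Gamma(29+36, 12+5) = Gamma(65, 17).
Predictive mean over a 4-kilobase window = T·E[λ|data] = 4·65/17 = 260/17.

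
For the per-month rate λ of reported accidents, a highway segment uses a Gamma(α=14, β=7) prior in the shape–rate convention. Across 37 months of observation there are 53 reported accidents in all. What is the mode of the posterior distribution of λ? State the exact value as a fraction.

3/2

Total count 53 over total exposure 37 months.
Conjugate update: add total count to the shape and total exposure to the rate, giving Gamma(67, 44).
Posterior mode = (α'−1)/β' = 66/44 = 3/2.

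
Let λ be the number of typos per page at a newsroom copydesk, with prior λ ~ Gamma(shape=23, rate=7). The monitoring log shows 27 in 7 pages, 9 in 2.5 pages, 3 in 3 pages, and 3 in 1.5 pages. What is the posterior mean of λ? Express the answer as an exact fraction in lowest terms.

Total count: 27 + 9 + 3 + 3 = 42.
Total exposure: 7 + 2.5 + 3 + 1.5 = 14 pages.
By Gamma–Poisson conjugacy, the posterior is Gamma(α + Σx, β + Σt) = Gamma(23 + 42, 7 + 14) = Gamma(65, 21).
Posterior mean = α'/β' = 65/21.

65/21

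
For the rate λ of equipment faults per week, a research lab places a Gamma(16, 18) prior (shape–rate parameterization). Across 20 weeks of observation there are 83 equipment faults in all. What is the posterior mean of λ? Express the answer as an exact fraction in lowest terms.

Total count 83 over total exposure 20 weeks.
By Gamma–Poisson conjugacy, the posterior is Gamma(α + Σx, β + Σt) = Gamma(16 + 83, 18 + 20) = Gamma(99, 38).
Posterior mean = α'/β' = 99/38.

99/38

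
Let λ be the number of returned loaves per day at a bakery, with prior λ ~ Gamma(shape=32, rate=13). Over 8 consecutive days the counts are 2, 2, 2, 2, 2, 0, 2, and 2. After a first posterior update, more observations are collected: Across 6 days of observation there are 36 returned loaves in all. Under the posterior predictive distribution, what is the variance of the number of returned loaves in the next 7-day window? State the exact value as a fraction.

Total count: 2 + 2 + 2 + 2 + 2 + 0 + 2 + 2 = 14.
Total exposure: 8 days.
After the first batch: Gamma(32 + 14, 13 + 8) = Gamma(46, 21).
Total count 36 over total exposure 6 days.
After the second batch: Gamma(46 + 36, 21 + 6) = Gamma(82, 27).
The posterior predictive for a window of length T is Negative Binomial with variance T·α'·(β'+T)/β'² = 7·82·34/729 = 19516/729.

19516/729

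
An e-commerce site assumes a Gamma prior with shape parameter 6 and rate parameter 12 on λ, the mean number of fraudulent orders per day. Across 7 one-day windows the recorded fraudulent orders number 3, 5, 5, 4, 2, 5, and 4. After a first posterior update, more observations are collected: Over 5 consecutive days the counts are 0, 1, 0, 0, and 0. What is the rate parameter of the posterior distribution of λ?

Total count: 3 + 5 + 5 + 4 + 2 + 5 + 4 = 28.
Total exposure: 7 days.
After the first batch: Gamma(6 + 28, 12 + 7) = Gamma(34, 19).
Total count: 0 + 1 + 0 + 0 + 0 = 1.
Total exposure: 5 days.
After the second batch: Gamma(34 + 1, 19 + 5) = Gamma(35, 24).

24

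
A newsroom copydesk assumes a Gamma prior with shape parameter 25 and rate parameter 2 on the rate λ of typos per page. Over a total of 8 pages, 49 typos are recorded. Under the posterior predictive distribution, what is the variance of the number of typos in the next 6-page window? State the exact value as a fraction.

1776/25

Total count 49 over total exposure 8 pages.
By Gamma–Poisson conjugacy, the posterior is Gamma(α + Σx, β + Σt) = Gamma(25 + 49, 2 + 8) = Gamma(74, 10).
The posterior predictive for a window of length T is Negative Binomial with variance T·α'·(β'+T)/β'² = 6·74·16/100 = 1776/25.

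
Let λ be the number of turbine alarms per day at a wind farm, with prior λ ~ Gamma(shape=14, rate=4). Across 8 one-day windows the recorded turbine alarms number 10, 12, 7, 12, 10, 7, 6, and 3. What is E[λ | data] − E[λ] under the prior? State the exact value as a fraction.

Total count: 10 + 12 + 7 + 12 + 10 + 7 + 6 + 3 = 67.
Total exposure: 8 days.
Posterior: α' = 14 + 67 = 81, β' = 4 + 8 = 12.
Posterior mean = 81/12 = 27/4; prior mean = 14/4 = 7/2. Difference = 27/4 − 7/2 = 13/4.

13/4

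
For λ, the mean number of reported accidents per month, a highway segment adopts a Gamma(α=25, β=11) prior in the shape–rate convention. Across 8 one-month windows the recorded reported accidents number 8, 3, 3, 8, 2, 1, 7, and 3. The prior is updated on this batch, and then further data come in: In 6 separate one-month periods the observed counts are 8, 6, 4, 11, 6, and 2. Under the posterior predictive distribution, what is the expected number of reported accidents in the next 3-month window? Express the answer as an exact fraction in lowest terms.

Total count: 8 + 3 + 3 + 8 + 2 + 1 + 7 + 3 = 35.
Total exposure: 8 months.
After the first batch: Gamma(25 + 35, 11 + 8) = Gamma(60, 19).
Total count: 8 + 6 + 4 + 11 + 6 + 2 = 37.
Total exposure: 6 months.
After the second batch: Gamma(60 + 37, 19 + 6) = Gamma(97, 25).
Predictive mean over a 3-month window = T·E[λ|data] = 3·97/25 = 291/25.

291/25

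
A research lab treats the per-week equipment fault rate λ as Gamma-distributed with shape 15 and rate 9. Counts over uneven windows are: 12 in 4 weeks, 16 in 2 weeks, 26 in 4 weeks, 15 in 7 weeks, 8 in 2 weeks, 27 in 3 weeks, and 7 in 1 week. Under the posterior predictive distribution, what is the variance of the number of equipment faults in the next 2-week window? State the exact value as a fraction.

Total count: 12 + 16 + 26 + 15 + 8 + 27 + 7 = 111.
Total exposure: 4 + 2 + 4 + 7 + 2 + 3 + 1 = 23 weeks.
Gamma(α, β) with Poisson data over total exposure Σt gives posterior Gamma(α+Σx, β+Σt) = Gamma(126, 32).
The posterior predictive for a window of length T is Negative Binomial with variance T·α'·(β'+T)/β'² = 2·126·34/1024 = 1071/128.

1071/128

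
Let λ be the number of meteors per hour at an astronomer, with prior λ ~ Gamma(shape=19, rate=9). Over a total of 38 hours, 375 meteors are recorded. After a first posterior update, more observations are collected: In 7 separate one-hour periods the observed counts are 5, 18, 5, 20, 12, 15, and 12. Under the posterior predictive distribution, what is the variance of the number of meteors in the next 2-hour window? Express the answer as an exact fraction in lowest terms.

13468/729

Total count 375 over total exposure 38 hours.
After the first batch: Gamma(19 + 375, 9 + 38) = Gamma(394, 47).
Total count: 5 + 18 + 5 + 20 + 12 + 15 + 12 = 87.
Total exposure: 7 hours.
After the second batch: Gamma(394 + 87, 47 + 7) = Gamma(481, 54).
The posterior predictive for a window of length T is Negative Binomial with variance T·α'·(β'+T)/β'² = 2·481·56/2916 = 13468/729.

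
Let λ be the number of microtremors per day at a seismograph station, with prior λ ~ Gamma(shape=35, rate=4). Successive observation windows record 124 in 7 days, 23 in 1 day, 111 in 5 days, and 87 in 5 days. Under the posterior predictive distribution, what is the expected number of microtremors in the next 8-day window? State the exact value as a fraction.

Total count: 124 + 23 + 111 + 87 = 345.
Total exposure: 7 + 1 + 5 + 5 = 18 days.
Conjugate update: add total count to the shape and total exposure to the rate, giving Gamma(380, 22).
Predictive mean over an 8-day window = T·E[λ|data] = 8·380/22 = 1520/11.

1520/11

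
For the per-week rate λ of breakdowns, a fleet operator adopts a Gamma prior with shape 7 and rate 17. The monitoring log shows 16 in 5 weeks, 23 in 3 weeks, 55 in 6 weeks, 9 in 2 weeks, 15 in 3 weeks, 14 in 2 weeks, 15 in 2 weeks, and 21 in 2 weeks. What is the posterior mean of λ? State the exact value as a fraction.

25/6

Total count: 16 + 23 + 55 + 9 + 15 + 14 + 15 + 21 = 168.
Total exposure: 5 + 3 + 6 + 2 + 3 + 2 + 2 + 2 = 25 weeks.
The Gamma prior is conjugate for the Poisson rate, so λ | data ~ Gamma(7+168, 17+25) = Gamma(175, 42).
Posterior mean = α'/β' = 175/42 = 25/6.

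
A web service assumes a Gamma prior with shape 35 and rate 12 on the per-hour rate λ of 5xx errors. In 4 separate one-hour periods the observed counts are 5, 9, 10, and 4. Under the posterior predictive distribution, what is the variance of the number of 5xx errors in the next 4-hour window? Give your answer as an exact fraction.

315/16

Total count: 5 + 9 + 10 + 4 = 28.
Total exposure: 4 hours.
Posterior: α' = 35 + 28 = 63, β' = 12 + 4 = 16.
The posterior predictive for a window of length T is Negative Binomial with variance T·α'·(β'+T)/β'² = 4·63·20/256 = 315/16.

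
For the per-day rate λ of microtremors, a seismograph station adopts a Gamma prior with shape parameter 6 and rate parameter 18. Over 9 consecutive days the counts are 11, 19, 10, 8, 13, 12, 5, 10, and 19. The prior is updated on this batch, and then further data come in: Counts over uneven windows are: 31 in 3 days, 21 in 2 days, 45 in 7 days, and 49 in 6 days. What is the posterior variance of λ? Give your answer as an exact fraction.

Total count: 11 + 19 + 10 + 8 + 13 + 12 + 5 + 10 + 19 = 107.
Total exposure: 9 days.
After the first batch: Gamma(6 + 107, 18 + 9) = Gamma(113, 27).
Total count: 31 + 21 + 45 + 49 = 146.
Total exposure: 3 + 2 + 7 + 6 = 18 days.
After the second batch: Gamma(113 + 146, 27 + 18) = Gamma(259, 45).
Posterior variance = α'/β'² = 259/2025.

259/2025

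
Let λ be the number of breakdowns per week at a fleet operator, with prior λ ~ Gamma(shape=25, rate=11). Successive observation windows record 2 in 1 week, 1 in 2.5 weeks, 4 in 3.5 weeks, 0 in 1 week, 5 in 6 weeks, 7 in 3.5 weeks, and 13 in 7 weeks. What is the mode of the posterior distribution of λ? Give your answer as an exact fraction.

112/71

Total count: 2 + 1 + 4 + 0 + 5 + 7 + 13 = 32.
Total exposure: 1 + 2.5 + 3.5 + 1 + 6 + 3.5 + 7 = 24.5 weeks.
By Gamma–Poisson conjugacy, the posterior is Gamma(α + Σx, β + Σt) = Gamma(25 + 32, 11 + 24.5) = Gamma(57, 71/2).
Posterior mode = (α'−1)/β' = 56/(71/2) = 112/71.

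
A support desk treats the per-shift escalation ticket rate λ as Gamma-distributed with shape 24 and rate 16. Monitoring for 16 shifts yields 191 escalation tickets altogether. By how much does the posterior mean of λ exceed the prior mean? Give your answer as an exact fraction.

167/32

Total count 191 over total exposure 16 shifts.
The Gamma prior is conjugate for the Poisson rate, so λ | data ~ Gamma(24+191, 16+16) = Gamma(215, 32).
Posterior mean = 215/32 = 215/32; prior mean = 24/16 = 3/2. Difference = 215/32 − 3/2 = 167/32.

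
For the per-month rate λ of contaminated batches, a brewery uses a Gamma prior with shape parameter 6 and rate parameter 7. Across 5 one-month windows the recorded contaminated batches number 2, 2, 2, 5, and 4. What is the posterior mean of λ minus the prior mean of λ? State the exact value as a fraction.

25/28

Total count: 2 + 2 + 2 + 5 + 4 = 15.
Total exposure: 5 months.
By Gamma–Poisson conjugacy, the posterior is Gamma(α + Σx, β + Σt) = Gamma(6 + 15, 7 + 5) = Gamma(21, 12).
Posterior mean = 21/12 = 7/4; prior mean = 6/7 = 6/7. Difference = 7/4 − 6/7 = 25/28.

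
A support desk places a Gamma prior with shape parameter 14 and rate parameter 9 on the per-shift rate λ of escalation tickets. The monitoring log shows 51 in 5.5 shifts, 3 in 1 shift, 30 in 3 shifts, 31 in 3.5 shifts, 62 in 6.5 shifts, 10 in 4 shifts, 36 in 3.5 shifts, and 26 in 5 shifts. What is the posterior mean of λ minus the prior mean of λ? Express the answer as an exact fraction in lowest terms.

Total count: 51 + 3 + 30 + 31 + 62 + 10 + 36 + 26 = 249.
Total exposure: 5.5 + 1 + 3 + 3.5 + 6.5 + 4 + 3.5 + 5 = 32 shifts.
The Gamma prior is conjugate for the Poisson rate, so λ | data ~ Gamma(14+249, 9+32) = Gamma(263, 41).
Posterior mean = 263/41 = 263/41; prior mean = 14/9 = 14/9. Difference = 263/41 − 14/9 = 1793/369.

1793/369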